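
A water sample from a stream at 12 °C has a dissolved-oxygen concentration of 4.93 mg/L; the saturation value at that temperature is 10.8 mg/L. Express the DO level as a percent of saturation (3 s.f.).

% saturation = C/C_s × 100 = 4.93/10.8 × 100 = 45.6 %.

45.6 % saturation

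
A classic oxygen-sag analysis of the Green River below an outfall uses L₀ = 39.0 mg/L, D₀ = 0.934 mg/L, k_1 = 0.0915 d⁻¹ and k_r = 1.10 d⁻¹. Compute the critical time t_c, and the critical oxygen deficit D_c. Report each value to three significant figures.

With k_r/k_1 = 12.02 and 1 − D₀(k_r−k_1)/(k_1 L₀) = 0.7360,
t_c = ln(12.02 × 0.7360) / (1.10 − 0.0915) = ln(8.849) / 1.009 = 2.180/1.009 = 2.162 d.
L(t_c) = L₀ e^(−k_1 t_c) = 39.0 × 0.8205 = 32.00 mg/L, and at the critical point k_r D_c = k_1 L, so D_c = (0.0915/1.10) × 32.00 = 2.662 mg/L.

t_c ≈ 2.16 d; D_c ≈ 2.66 mg/L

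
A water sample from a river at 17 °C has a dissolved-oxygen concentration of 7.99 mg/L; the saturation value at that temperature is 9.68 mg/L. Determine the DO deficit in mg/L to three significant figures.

D = C_s − C = 9.68 − 7.99 = 1.69 mg/L.

D ≈ 1.69 mg/L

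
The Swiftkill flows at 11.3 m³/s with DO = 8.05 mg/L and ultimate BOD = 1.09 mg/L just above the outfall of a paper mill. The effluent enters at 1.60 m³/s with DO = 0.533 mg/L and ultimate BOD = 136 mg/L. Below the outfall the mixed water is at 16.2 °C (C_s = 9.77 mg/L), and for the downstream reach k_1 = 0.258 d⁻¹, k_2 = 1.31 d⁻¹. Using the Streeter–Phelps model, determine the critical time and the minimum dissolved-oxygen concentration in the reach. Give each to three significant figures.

t_c ≈ 0.657 d; minimum DO ≈ 6.81 mg/L

Mixed DO = (11.3×8.05 + 1.60×0.533)/(11.3+1.60) = 91.82/12.90 = 7.118 mg/L.
Mixed L₀ = (11.3×1.09 + 1.60×136)/(12.90) = 229.9/12.90 = 17.82 mg/L.
Initial deficit D₀ = C_s − DO₀ = 9.77 − 7.118 = 2.652 mg/L.
t_c = (1/1.052) ln[(1.31/0.258)(1 − 2.652×1.052/(0.258×17.82))] = 0.9506 × ln(1.996) = 0.6572 d.
D_c = (0.258/1.31) × 17.82 × e^(−0.258×0.6572) = 0.1969 × 17.82 × 0.8440 = 2.963 mg/L.
Minimum DO = 9.77 − 2.963 = 6.807 mg/L.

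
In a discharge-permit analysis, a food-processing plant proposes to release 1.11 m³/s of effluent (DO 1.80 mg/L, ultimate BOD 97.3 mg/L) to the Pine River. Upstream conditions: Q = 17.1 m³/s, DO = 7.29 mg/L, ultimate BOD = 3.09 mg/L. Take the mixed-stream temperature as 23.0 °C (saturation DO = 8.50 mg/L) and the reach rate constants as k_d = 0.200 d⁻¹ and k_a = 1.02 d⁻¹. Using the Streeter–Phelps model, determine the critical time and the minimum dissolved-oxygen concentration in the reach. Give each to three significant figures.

t_c ≈ 0.447 d; minimum DO ≈ 6.92 mg/L

Mixed DO = (17.1×7.29 + 1.11×1.80)/(17.1+1.11) = 126.7/18.21 = 6.955 mg/L.
Mixed L₀ = (17.1×3.09 + 1.11×97.3)/(18.21) = 160.8/18.21 = 8.833 mg/L.
Initial deficit D₀ = C_s − DO₀ = 8.50 − 6.955 = 1.545 mg/L.
t_c = (1/0.8200) ln[(1.02/0.200)(1 − 1.545×0.8200/(0.200×8.833))] = 1.220 × ln(1.443) = 0.4474 d.
D_c = (0.200/1.02) × 8.833 × e^(−0.200×0.4474) = 0.1961 × 8.833 × 0.9144 = 1.584 mg/L.
Minimum DO = 8.50 − 1.584 = 6.916 mg/L.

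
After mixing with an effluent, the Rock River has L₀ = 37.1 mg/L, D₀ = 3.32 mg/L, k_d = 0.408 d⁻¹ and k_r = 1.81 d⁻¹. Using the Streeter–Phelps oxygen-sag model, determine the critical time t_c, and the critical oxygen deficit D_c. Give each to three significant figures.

t_c ≈ 0.801 d; D_c ≈ 6.03 mg/L

At the critical point dD/dt = 0, so k_d L₀ e^(−k_d t) = k_r D. Substituting D(t) from the Streeter–Phelps equation and solving for t gives
t_c = ln[(k_r/k_d)(1 − D₀(k_r−k_d)/(k_d L₀))] / (k_r−k_d).
Here k_r−k_d = 1.402 d⁻¹ and 1 − D₀(k_r−k_d)/(k_d L₀) = 1 − 3.32×1.402/(0.408×37.1) = 0.6925, so
t_c = ln(4.436 × 0.6925) / 1.402 = 1.122 / 1.402 = 0.8005 d.
D_c = (k_d/k_r) L₀ e^(−k_d t_c) = (0.408/1.81) × 37.1 × e^(−0.408×0.8005) = 0.2254 × 37.1 × 0.7214 = 6.033 mg/L.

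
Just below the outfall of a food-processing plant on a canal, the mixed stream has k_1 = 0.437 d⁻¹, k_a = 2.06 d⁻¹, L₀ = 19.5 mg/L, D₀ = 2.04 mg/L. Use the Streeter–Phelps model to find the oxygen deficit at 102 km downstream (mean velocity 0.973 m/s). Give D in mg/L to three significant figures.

Travel time t = x/v = 102 km / (0.973 m/s) = 102000 m / 0.973 m/s = 104800 s = 1.213 d.
k_1 L₀/(k_a−k_1) = 0.437×19.5/(2.06−0.437) = 8.521/1.623 = 5.250 mg/L.
e^(−k_1 t) = e^(−0.437×1.213) = 0.5885; e^(−k_a t) = e^(−2.06×1.213) = 0.08213.
D = 5.250 × (0.5885 − 0.08213) + 2.04 × 0.08213 = 2.659 + 0.1675 = 2.826 mg/L.

D ≈ 2.83 mg/L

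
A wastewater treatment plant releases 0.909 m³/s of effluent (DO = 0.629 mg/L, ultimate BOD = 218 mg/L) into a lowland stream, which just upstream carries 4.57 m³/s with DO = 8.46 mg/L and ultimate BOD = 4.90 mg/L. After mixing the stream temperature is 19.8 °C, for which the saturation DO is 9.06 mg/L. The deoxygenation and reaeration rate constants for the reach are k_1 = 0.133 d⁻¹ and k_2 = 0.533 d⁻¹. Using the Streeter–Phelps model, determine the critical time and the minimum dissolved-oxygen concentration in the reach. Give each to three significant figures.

Mixed DO = (4.57×8.46 + 0.909×0.629)/(4.57+0.909) = 39.23/5.479 = 7.161 mg/L.
Mixed L₀ = (4.57×4.90 + 0.909×218)/(5.479) = 220.6/5.479 = 40.25 mg/L.
Initial deficit D₀ = C_s − DO₀ = 9.06 − 7.161 = 1.899 mg/L.
t_c = (1/0.4000) ln[(0.533/0.133)(1 − 1.899×0.4000/(0.133×40.25))] = 2.500 × ln(3.439) = 3.088 d.
D_c = (0.133/0.533) × 40.25 × e^(−0.133×3.088) = 0.2495 × 40.25 × 0.6632 = 6.662 mg/L.
Minimum DO = 9.06 − 6.662 = 2.398 mg/L.

t_c ≈ 3.09 d; minimum DO ≈ 2.40 mg/L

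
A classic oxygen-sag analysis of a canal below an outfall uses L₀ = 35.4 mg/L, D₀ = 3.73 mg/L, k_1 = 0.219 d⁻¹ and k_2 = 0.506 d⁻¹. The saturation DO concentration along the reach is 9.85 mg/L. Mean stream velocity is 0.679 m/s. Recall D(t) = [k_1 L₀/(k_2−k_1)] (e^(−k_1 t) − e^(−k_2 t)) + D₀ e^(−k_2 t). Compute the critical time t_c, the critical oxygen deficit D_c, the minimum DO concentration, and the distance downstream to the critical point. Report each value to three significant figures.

At the critical point dD/dt = 0, so k_1 L₀ e^(−k_1 t) = k_2 D. Substituting D(t) from the Streeter–Phelps equation and solving for t gives
t_c = ln[(k_2/k_1)(1 − D₀(k_2−k_1)/(k_1 L₀))] / (k_2−k_1).
Here k_2−k_1 = 0.2870 d⁻¹ and 1 − D₀(k_2−k_1)/(k_1 L₀) = 1 − 3.73×0.2870/(0.219×35.4) = 0.8619, so
t_c = ln(2.311 × 0.8619) / 0.2870 = 0.6889 / 0.2870 = 2.400 d.
D_c = (k_1/k_2) L₀ e^(−k_1 t_c) = (0.219/0.506) × 35.4 × e^(−0.219×2.400) = 0.4328 × 35.4 × 0.5912 = 9.058 mg/L.
Minimum DO = C_s − D_c = 9.85 − 9.058 = 0.7925 mg/L.
x_c = v t_c = 0.679 m/s × 2.400 d × 86400 s/d = 140800 m ≈ 141 km.

t_c ≈ 2.40 d; D_c ≈ 9.06 mg/L; min DO ≈ 0.792 mg/L; x_c ≈ 141 km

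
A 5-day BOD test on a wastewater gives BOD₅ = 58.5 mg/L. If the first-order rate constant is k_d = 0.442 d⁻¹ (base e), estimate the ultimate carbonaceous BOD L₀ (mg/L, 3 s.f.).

L₀ ≈ 65.7 mg/L

BOD₅ = L₀(1 − e^(−5k_d)) ⇒ L₀ = BOD₅ / (1 − e^(−5×0.442))
= 58.5 / (1 − 0.1097) = 58.5 / 0.8903 = 65.71 mg/L.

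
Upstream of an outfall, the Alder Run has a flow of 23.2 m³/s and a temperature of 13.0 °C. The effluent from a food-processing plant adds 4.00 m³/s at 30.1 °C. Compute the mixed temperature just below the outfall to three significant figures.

Flow-weighted mixing: C = (Q_r C_r + Q_w C_w)/(Q_r + Q_w)
= (23.2×13.0 + 4.00×30.1)/(23.2 + 4.00) = 422.0/27.20 = 15.51 °C.

15.5 °C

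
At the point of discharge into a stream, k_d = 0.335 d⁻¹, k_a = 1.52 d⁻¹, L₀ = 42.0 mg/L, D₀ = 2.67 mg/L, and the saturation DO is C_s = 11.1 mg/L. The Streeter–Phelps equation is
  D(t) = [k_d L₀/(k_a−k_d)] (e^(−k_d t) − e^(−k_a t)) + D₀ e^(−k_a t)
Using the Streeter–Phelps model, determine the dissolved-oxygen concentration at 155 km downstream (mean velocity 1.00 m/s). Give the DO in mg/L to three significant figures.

DO ≈ 5.19 mg/L

Travel time t = x/v = 155 km / (1.00 m/s) = 155000 m / 1.00 m/s = 155000 s = 1.794 d.
k_d L₀/(k_a−k_d) = 0.335×42.0/(1.52−0.335) = 14.07/1.185 = 11.87 mg/L.
e^(−k_d t) = e^(−0.335×1.794) = 0.5483; e^(−k_a t) = e^(−1.52×1.794) = 0.06542.
D = 11.87 × (0.5483 − 0.06542) + 2.67 × 0.06542 = 5.733 + 0.1747 = 5.908 mg/L.
DO = C_s − D = 11.1 − 5.908 = 5.192 mg/L.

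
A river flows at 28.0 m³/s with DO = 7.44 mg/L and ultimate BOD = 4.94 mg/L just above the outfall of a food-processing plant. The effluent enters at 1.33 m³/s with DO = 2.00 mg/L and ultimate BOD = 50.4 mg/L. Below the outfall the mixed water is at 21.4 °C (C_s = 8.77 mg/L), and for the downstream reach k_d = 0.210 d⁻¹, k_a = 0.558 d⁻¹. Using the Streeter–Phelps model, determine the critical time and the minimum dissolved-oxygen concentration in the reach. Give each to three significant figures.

Mixed DO = (28.0×7.44 + 1.33×2.00)/(28.0+1.33) = 211.0/29.33 = 7.193 mg/L.
Mixed L₀ = (28.0×4.94 + 1.33×50.4)/(29.33) = 205.4/29.33 = 7.001 mg/L.
Initial deficit D₀ = C_s − DO₀ = 8.77 − 7.193 = 1.577 mg/L.
t_c = (1/0.3480) ln[(0.558/0.210)(1 − 1.577×0.3480/(0.210×7.001))] = 2.874 × ln(1.666) = 1.466 d.
D_c = (0.210/0.558) × 7.001 × e^(−0.210×1.466) = 0.3763 × 7.001 × 0.7350 = 1.937 mg/L.
Minimum DO = 8.77 − 1.937 = 6.833 mg/L.

t_c ≈ 1.47 d; minimum DO ≈ 6.83 mg/L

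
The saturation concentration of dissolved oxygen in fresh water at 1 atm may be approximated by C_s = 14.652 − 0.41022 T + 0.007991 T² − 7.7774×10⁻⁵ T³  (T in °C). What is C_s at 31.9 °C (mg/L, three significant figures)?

C_s ≈ 7.17 mg/L

C_s = 14.652 − 0.41022×31.9 + 0.007991×31.9² − 7.7774×10⁻⁵×31.9³ = 7.173 mg/L.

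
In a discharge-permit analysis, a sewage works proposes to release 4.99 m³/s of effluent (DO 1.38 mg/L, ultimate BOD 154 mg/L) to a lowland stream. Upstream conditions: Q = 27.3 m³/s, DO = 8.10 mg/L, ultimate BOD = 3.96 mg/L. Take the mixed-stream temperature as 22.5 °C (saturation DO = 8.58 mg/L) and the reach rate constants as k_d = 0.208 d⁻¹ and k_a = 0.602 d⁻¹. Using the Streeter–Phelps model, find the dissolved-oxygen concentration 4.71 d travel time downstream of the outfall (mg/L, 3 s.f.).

Mixed DO = (27.3×8.10 + 4.99×1.38)/(27.3+4.99) = 228.0/32.29 = 7.062 mg/L.
Mixed L₀ = (27.3×3.96 + 4.99×154)/(32.29) = 876.6/32.29 = 27.15 mg/L.
Initial deficit D₀ = C_s − DO₀ = 8.58 − 7.062 = 1.518 mg/L.
D(4.71) = [0.208×27.15/(0.602−0.208)](e^(−0.208×4.71) − e^(−0.602×4.71)) + 1.518 e^(−0.602×4.71)
= 14.33 × (0.3754 − 0.05869) + 1.518 × 0.05869 = 4.628 mg/L.
DO = 8.58 − 4.628 = 3.952 mg/L.

DO ≈ 3.95 mg/L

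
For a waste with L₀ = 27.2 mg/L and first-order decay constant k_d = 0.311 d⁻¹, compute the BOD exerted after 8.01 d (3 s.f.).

y ≈ 24.9 mg/L

y_t = L₀(1 − e^(−k_d t)) = 27.2 × (1 − e^(−0.311×8.01))
= 27.2 × (1 − 0.08282) = 27.2 × 0.9172 = 24.95 mg/L.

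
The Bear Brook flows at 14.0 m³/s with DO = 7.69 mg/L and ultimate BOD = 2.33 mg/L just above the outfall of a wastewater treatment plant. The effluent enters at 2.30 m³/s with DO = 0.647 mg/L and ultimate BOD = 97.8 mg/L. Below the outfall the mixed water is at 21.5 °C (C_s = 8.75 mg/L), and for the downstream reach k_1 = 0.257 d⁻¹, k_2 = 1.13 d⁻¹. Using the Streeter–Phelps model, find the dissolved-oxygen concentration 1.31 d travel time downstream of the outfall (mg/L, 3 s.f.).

Mixed DO = (14.0×7.69 + 2.30×0.647)/(14.0+2.30) = 109.1/16.30 = 6.696 mg/L.
Mixed L₀ = (14.0×2.33 + 2.30×97.8)/(16.30) = 257.6/16.30 = 15.80 mg/L.
Initial deficit D₀ = C_s − DO₀ = 8.75 − 6.696 = 2.054 mg/L.
D(1.31) = [0.257×15.80/(1.13−0.257)](e^(−0.257×1.31) − e^(−1.13×1.31)) + 2.054 e^(−1.13×1.31)
= 4.652 × (0.7141 − 0.2276) + 2.054 × 0.2276 = 2.731 mg/L.
DO = 8.75 − 2.731 = 6.019 mg/L.

DO ≈ 6.02 mg/L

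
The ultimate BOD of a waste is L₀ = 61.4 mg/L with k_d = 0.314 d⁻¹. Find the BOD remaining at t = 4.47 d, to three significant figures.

L ≈ 15.1 mg/L

L_t = L₀ e^(−k_d t) = 61.4 × e^(−0.314×4.47) = 61.4 × 0.2457 = 15.09 mg/L.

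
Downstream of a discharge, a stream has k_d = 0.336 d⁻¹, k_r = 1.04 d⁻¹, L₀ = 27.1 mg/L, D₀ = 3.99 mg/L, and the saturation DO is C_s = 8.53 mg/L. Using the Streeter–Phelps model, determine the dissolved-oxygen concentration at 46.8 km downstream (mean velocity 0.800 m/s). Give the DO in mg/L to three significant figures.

DO ≈ 2.65 mg/L

Travel time t = x/v = 46.8 km / (0.800 m/s) = 46800 m / 0.800 m/s = 58500 s = 0.6771 d.
k_d L₀/(k_r−k_d) = 0.336×27.1/(1.04−0.336) = 9.106/0.7040 = 12.93 mg/L.
e^(−k_d t) = e^(−0.336×0.6771) = 0.7965; e^(−k_r t) = e^(−1.04×0.6771) = 0.4945.
D = 12.93 × (0.7965 − 0.4945) + 3.99 × 0.4945 = 3.906 + 1.973 = 5.879 mg/L.
DO = C_s − D = 8.53 − 5.879 = 2.651 mg/L.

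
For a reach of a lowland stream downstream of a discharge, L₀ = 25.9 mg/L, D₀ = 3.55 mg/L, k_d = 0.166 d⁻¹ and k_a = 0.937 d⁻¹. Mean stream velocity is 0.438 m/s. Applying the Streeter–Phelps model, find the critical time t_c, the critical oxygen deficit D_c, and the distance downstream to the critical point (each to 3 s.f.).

With k_a/k_d = 5.645 and 1 − D₀(k_a−k_d)/(k_d L₀) = 0.3634,
t_c = ln(5.645 × 0.3634) / (0.937 − 0.166) = ln(2.051) / 0.7710 = 0.7184/0.7710 = 0.9318 d.
L(t_c) = L₀ e^(−k_d t_c) = 25.9 × 0.8567 = 22.19 mg/L, and at the critical point k_a D_c = k_d L, so D_c = (0.166/0.937) × 22.19 = 3.931 mg/L.
x_c = v t_c = 0.438 m/s × 0.9318 d × 86400 s/d = 35260 m ≈ 35.3 km.

t_c ≈ 0.932 d; D_c ≈ 3.93 mg/L; x_c ≈ 35.3 km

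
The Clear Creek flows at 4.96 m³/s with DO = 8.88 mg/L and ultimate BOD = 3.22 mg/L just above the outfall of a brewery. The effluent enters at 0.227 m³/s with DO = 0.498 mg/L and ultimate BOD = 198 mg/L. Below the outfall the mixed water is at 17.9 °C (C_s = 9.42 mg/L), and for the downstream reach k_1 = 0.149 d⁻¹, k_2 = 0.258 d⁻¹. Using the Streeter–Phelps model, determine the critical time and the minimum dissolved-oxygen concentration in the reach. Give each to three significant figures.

Mixed DO = (4.96×8.88 + 0.227×0.498)/(4.96+0.227) = 44.16/5.187 = 8.513 mg/L.
Mixed L₀ = (4.96×3.22 + 0.227×198)/(5.187) = 60.92/5.187 = 11.74 mg/L.
Initial deficit D₀ = C_s − DO₀ = 9.42 − 8.513 = 0.9068 mg/L.
t_c = (1/0.1090) ln[(0.258/0.149)(1 − 0.9068×0.1090/(0.149×11.74))] = 9.174 × ln(1.634) = 4.503 d.
D_c = (0.149/0.258) × 11.74 × e^(−0.149×4.503) = 0.5775 × 11.74 × 0.5112 = 3.467 mg/L.
Minimum DO = 9.42 − 3.467 = 5.953 mg/L.

t_c ≈ 4.50 d; minimum DO ≈ 5.95 mg/L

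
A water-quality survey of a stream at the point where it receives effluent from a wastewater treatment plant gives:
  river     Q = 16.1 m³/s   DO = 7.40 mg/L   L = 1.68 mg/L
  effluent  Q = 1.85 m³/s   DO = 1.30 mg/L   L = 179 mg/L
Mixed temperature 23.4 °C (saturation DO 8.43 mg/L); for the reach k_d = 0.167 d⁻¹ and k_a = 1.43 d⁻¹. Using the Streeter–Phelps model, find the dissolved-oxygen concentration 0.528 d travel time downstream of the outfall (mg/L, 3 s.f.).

DO ≈ 6.47 mg/L

Mixed DO = (16.1×7.40 + 1.85×1.30)/(16.1+1.85) = 121.5/17.95 = 6.771 mg/L.
Mixed L₀ = (16.1×1.68 + 1.85×179)/(17.95) = 358.2/17.95 = 19.96 mg/L.
Initial deficit D₀ = C_s − DO₀ = 8.43 − 6.771 = 1.659 mg/L.
D(0.528) = [0.167×19.96/(1.43−0.167)](e^(−0.167×0.528) − e^(−1.43×0.528)) + 1.659 e^(−1.43×0.528)
= 2.639 × (0.9156 − 0.4700) + 1.659 × 0.4700 = 1.955 mg/L.
DO = 8.43 − 1.955 = 6.475 mg/L.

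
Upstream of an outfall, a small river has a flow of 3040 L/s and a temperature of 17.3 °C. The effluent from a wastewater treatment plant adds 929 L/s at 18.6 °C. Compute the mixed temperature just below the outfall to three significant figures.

17.6 °C

Flow-weighted mixing: C = (Q_r C_r + Q_w C_w)/(Q_r + Q_w)
= (3040×17.3 + 929×18.6)/(3040 + 929) = 69870/3969 = 17.60 °C.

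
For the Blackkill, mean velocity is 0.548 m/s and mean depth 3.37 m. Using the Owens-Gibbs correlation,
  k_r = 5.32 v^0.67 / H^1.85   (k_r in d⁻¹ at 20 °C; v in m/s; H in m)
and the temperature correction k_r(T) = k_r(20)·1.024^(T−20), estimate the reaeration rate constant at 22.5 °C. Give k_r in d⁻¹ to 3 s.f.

k_r(20) = 5.32 × 0.548^0.67 / 3.37^1.85 = 5.32 × 0.6683 / 9.465 = 0.3756 d⁻¹.
k_r(22.5) = 0.3756 × 1.024^(22.5−20) = 0.3756 × 1.061 = 0.3986 d⁻¹.

k_r ≈ 0.399 d⁻¹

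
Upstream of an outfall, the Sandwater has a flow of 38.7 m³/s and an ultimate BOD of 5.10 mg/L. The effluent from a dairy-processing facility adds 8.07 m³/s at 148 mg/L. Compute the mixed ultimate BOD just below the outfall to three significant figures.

Flow-weighted mixing: C = (Q_r C_r + Q_w C_w)/(Q_r + Q_w)
= (38.7×5.10 + 8.07×148)/(38.7 + 8.07) = 1392/46.77 = 29.76 mg/L.

29.8 mg/L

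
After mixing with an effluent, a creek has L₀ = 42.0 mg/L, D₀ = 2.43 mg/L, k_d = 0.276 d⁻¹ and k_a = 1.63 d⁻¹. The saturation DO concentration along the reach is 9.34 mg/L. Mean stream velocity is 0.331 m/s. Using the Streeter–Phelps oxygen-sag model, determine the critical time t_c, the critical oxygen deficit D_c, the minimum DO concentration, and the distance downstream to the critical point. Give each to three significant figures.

t_c ≈ 1.07 d; D_c ≈ 5.30 mg/L; min DO ≈ 4.04 mg/L; x_c ≈ 30.5 km

t_c = [1/(k_a−k_d)] ln[(k_a/k_d)(1 − D₀(k_a−k_d)/(k_d L₀))]
= [1/(1.63−0.276)] ln[(1.63/0.276)(1 − 2.43×1.354/(0.276×42.0))]
= (1/1.354) ln[5.906 × 0.7162] = 0.7386 × ln(4.230) = 0.7386 × 1.442 = 1.065 d.
L(t_c) = L₀ e^(−k_d t_c) = 42.0 × 0.7453 = 31.30 mg/L, and at the critical point k_a D_c = k_d L, so D_c = (0.276/1.63) × 31.30 = 5.300 mg/L.
Minimum DO = C_s − D_c = 9.34 − 5.300 = 4.040 mg/L.
x_c = v t_c = 0.331 m/s × 1.065 d × 86400 s/d = 30460 m ≈ 30.5 km.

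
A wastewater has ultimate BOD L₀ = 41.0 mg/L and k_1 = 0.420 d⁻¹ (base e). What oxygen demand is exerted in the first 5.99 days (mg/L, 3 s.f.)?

y_t = L₀(1 − e^(−k_1 t)) = 41.0 × (1 − e^(−0.420×5.99))
= 41.0 × (1 − 0.08080) = 41.0 × 0.9192 = 37.69 mg/L.

y ≈ 37.7 mg/L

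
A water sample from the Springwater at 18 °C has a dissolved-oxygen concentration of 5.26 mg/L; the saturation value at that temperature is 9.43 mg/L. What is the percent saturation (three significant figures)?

55.8 % saturation

% saturation = C/C_s × 100 = 5.26/9.43 × 100 = 55.8 %.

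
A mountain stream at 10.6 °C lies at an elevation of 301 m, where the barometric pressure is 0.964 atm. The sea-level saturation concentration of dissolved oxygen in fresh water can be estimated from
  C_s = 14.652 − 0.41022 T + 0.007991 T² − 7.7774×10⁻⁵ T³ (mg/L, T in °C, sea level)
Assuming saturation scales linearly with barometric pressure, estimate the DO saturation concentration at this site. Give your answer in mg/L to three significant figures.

At sea level: C_s = 14.652 − 0.41022×10.6 + 0.007991×10.6² − 7.7774×10⁻⁵×10.6³ = 11.11 mg/L.
Pressure correction: C_s' = 11.11 × 0.964 = 10.71 mg/L.

C_s ≈ 10.7 mg/L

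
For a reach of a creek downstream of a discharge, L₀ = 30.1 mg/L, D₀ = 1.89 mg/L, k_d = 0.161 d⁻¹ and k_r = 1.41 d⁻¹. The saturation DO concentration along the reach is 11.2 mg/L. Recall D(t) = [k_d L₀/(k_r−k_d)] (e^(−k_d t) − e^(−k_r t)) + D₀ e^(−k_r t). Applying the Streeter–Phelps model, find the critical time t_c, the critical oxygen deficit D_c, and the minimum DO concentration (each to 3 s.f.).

t_c ≈ 1.20 d; D_c ≈ 2.83 mg/L; min DO ≈ 8.37 mg/L

With k_r/k_d = 8.758 and 1 − D₀(k_r−k_d)/(k_d L₀) = 0.5129,
t_c = ln(8.758 × 0.5129) / (1.41 − 0.161) = ln(4.492) / 1.249 = 1.502/1.249 = 1.203 d.
L(t_c) = L₀ e^(−k_d t_c) = 30.1 × 0.8240 = 24.80 mg/L, and at the critical point k_r D_c = k_d L, so D_c = (0.161/1.41) × 24.80 = 2.832 mg/L.
Minimum DO = C_s − D_c = 11.2 − 2.832 = 8.368 mg/L.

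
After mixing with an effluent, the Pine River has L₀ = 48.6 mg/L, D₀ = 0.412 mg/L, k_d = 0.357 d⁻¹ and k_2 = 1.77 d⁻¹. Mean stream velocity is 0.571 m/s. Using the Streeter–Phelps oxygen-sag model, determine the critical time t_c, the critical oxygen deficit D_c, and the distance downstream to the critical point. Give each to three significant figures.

t_c ≈ 1.11 d; D_c ≈ 6.60 mg/L; x_c ≈ 54.7 km

At the critical point dD/dt = 0, so k_d L₀ e^(−k_d t) = k_2 D. Substituting D(t) from the Streeter–Phelps equation and solving for t gives
t_c = ln[(k_2/k_d)(1 − D₀(k_2−k_d)/(k_d L₀))] / (k_2−k_d).
Here k_2−k_d = 1.413 d⁻¹ and 1 − D₀(k_2−k_d)/(k_d L₀) = 1 − 0.412×1.413/(0.357×48.6) = 0.9664, so
t_c = ln(4.958 × 0.9664) / 1.413 = 1.567 / 1.413 = 1.109 d.
L(t_c) = L₀ e^(−k_d t_c) = 48.6 × 0.6731 = 32.71 mg/L, and at the critical point k_2 D_c = k_d L, so D_c = (0.357/1.77) × 32.71 = 6.598 mg/L.
x_c = v t_c = 0.571 m/s × 1.109 d × 86400 s/d = 54710 m ≈ 54.7 km.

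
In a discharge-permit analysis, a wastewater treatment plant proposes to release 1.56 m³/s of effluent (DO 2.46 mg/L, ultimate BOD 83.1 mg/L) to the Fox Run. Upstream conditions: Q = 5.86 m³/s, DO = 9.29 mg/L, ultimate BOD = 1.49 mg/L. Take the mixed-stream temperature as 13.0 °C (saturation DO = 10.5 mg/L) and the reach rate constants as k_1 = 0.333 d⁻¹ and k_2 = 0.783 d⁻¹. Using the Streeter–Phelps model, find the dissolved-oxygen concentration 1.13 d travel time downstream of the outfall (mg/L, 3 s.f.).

Mixed DO = (5.86×9.29 + 1.56×2.46)/(5.86+1.56) = 58.28/7.420 = 7.854 mg/L.
Mixed L₀ = (5.86×1.49 + 1.56×83.1)/(7.420) = 138.4/7.420 = 18.65 mg/L.
Initial deficit D₀ = C_s − DO₀ = 10.5 − 7.854 = 2.646 mg/L.
D(1.13) = [0.333×18.65/(0.783−0.333)](e^(−0.333×1.13) − e^(−0.783×1.13)) + 2.646 e^(−0.783×1.13)
= 13.80 × (0.6864 − 0.4128) + 2.646 × 0.4128 = 4.868 mg/L.
DO = 10.5 − 4.868 = 5.632 mg/L.

DO ≈ 5.63 mg/L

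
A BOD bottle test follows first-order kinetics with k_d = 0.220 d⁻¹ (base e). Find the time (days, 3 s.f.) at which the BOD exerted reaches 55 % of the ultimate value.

t ≈ 3.63 d

y/L₀ = 1 − e^(−k_d t) = 0.55 ⇒ e^(−k_d t) = 0.450
t = −ln(0.450) / 0.220 = 0.7985 / 0.220 = 3.630 d.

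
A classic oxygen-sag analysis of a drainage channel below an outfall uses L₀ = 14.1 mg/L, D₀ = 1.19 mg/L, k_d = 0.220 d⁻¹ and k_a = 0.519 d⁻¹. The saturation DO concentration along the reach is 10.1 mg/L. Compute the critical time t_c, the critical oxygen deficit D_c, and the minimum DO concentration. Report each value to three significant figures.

At the critical point dD/dt = 0, so k_d L₀ e^(−k_d t) = k_a D. Substituting D(t) from the Streeter–Phelps equation and solving for t gives
t_c = ln[(k_a/k_d)(1 − D₀(k_a−k_d)/(k_d L₀))] / (k_a−k_d).
Here k_a−k_d = 0.2990 d⁻¹ and 1 − D₀(k_a−k_d)/(k_d L₀) = 1 − 1.19×0.2990/(0.220×14.1) = 0.8853, so
t_c = ln(2.359 × 0.8853) / 0.2990 = 0.7364 / 0.2990 = 2.463 d.
D_c = (k_d/k_a) L₀ e^(−k_d t_c) = (0.220/0.519) × 14.1 × e^(−0.220×2.463) = 0.4239 × 14.1 × 0.5817 = 3.477 mg/L.
Minimum DO = C_s − D_c = 10.1 − 3.477 = 6.623 mg/L.

t_c ≈ 2.46 d; D_c ≈ 3.48 mg/L; min DO ≈ 6.62 mg/L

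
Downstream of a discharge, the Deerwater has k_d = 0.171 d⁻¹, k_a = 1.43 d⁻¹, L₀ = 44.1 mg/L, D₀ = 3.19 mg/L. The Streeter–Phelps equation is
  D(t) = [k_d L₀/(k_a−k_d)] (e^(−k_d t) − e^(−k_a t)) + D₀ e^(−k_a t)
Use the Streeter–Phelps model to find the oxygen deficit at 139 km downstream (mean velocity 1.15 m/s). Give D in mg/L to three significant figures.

Travel time t = x/v = 139 km / (1.15 m/s) = 139000 m / 1.15 m/s = 120900 s = 1.399 d.
k_d L₀/(k_a−k_d) = 0.171×44.1/(1.43−0.171) = 7.541/1.259 = 5.990 mg/L.
e^(−k_d t) = e^(−0.171×1.399) = 0.7872; e^(−k_a t) = e^(−1.43×1.399) = 0.1353.
D = 5.990 × (0.7872 − 0.1353) + 3.19 × 0.1353 = 3.905 + 0.4315 = 4.337 mg/L.

D ≈ 4.34 mg/L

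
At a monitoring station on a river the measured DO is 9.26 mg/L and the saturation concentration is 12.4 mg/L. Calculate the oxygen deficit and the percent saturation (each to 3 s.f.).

D ≈ 3.14 mg/L; 74.7 % saturation

D = C_s − C = 12.4 − 9.26 = 3.14 mg/L.
% saturation = 9.26/12.4 × 100 = 74.7 %.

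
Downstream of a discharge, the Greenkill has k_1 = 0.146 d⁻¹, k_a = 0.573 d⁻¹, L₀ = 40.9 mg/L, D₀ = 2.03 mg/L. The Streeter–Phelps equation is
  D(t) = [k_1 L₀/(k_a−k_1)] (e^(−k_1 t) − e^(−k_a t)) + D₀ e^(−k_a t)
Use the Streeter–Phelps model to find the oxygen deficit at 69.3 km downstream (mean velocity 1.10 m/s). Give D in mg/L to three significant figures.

D ≈ 4.70 mg/L

Travel time t = x/v = 69.3 km / (1.10 m/s) = 69300 m / 1.10 m/s = 63000 s = 0.7292 d.
k_1 L₀/(k_a−k_1) = 0.146×40.9/(0.573−0.146) = 5.971/0.4270 = 13.98 mg/L.
e^(−k_1 t) = e^(−0.146×0.7292) = 0.8990; e^(−k_a t) = e^(−0.573×0.7292) = 0.6585.
D = 13.98 × (0.8990 − 0.6585) + 2.03 × 0.6585 = 3.364 + 1.337 = 4.700 mg/L.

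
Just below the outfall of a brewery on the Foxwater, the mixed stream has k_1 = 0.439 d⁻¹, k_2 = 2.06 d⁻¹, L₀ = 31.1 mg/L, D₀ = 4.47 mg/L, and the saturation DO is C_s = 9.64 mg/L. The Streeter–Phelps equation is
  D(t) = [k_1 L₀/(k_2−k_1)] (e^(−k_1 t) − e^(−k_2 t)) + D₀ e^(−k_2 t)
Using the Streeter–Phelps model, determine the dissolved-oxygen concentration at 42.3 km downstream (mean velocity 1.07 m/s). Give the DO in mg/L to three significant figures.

Travel time t = x/v = 42.3 km / (1.07 m/s) = 42300 m / 1.07 m/s = 39530 s = 0.4576 d.
k_1 L₀/(k_2−k_1) = 0.439×31.1/(2.06−0.439) = 13.65/1.621 = 8.423 mg/L.
e^(−k_1 t) = e^(−0.439×0.4576) = 0.8180; e^(−k_2 t) = e^(−2.06×0.4576) = 0.3896.
D = 8.423 × (0.8180 − 0.3896) + 4.47 × 0.3896 = 3.608 + 1.742 = 5.350 mg/L.
DO = C_s − D = 9.64 − 5.350 = 4.290 mg/L.

DO ≈ 4.29 mg/L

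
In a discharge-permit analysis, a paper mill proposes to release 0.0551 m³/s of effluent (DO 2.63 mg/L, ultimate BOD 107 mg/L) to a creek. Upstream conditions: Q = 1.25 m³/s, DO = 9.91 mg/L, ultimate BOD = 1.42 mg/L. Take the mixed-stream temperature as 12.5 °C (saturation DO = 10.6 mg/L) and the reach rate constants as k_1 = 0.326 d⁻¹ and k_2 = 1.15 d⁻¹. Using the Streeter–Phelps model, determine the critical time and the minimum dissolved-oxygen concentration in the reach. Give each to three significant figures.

Mixed DO = (1.25×9.91 + 0.0551×2.63)/(1.25+0.0551) = 12.53/1.305 = 9.603 mg/L.
Mixed L₀ = (1.25×1.42 + 0.0551×107)/(1.305) = 7.671/1.305 = 5.877 mg/L.
Initial deficit D₀ = C_s − DO₀ = 10.6 − 9.603 = 0.9974 mg/L.
t_c = (1/0.8240) ln[(1.15/0.326)(1 − 0.9974×0.8240/(0.326×5.877))] = 1.214 × ln(2.015) = 0.8500 d.
D_c = (0.326/1.15) × 5.877 × e^(−0.326×0.8500) = 0.2835 × 5.877 × 0.7580 = 1.263 mg/L.
Minimum DO = 10.6 − 1.263 = 9.337 mg/L.

t_c ≈ 0.850 d; minimum DO ≈ 9.34 mg/L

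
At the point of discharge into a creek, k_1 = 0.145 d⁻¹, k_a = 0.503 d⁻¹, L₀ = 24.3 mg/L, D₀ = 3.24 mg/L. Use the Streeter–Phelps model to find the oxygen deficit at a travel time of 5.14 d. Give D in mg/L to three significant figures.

D ≈ 4.17 mg/L

k_1 L₀/(k_a−k_1) = 0.145×24.3/(0.503−0.145) = 3.523/0.3580 = 9.842 mg/L.
e^(−k_1 t) = e^(−0.145×5.140) = 0.4746; e^(−k_a t) = e^(−0.503×5.140) = 0.07536.
D = 9.842 × (0.4746 − 0.07536) + 3.24 × 0.07536 = 3.929 + 0.2442 = 4.173 mg/L.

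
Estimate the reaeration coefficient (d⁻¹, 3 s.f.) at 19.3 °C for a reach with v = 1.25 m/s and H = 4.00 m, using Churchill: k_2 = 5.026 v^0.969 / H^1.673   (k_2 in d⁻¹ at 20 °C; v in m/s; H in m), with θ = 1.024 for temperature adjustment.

k_2(20) = 5.026 × 1.25^0.969 / 4.00^1.673 = 5.026 × 1.241 / 10.17 = 0.6136 d⁻¹.
k_2(19.3) = 0.6136 × 1.024^(19.3−20) = 0.6136 × 0.9835 = 0.6035 d⁻¹.

k_2 ≈ 0.603 d⁻¹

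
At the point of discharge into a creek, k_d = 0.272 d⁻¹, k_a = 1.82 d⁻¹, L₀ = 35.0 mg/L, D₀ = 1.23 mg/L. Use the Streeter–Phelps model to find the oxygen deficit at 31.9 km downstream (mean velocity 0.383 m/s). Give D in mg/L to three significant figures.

D ≈ 3.88 mg/L

Travel time t = x/v = 31.9 km / (0.383 m/s) = 31900 m / 0.383 m/s = 83290 s = 0.9640 d.
k_d L₀/(k_a−k_d) = 0.272×35.0/(1.82−0.272) = 9.520/1.548 = 6.150 mg/L.
e^(−k_d t) = e^(−0.272×0.9640) = 0.7694; e^(−k_a t) = e^(−1.82×0.9640) = 0.1730.
D = 6.150 × (0.7694 − 0.1730) + 1.23 × 0.1730 = 3.668 + 0.2128 = 3.880 mg/L.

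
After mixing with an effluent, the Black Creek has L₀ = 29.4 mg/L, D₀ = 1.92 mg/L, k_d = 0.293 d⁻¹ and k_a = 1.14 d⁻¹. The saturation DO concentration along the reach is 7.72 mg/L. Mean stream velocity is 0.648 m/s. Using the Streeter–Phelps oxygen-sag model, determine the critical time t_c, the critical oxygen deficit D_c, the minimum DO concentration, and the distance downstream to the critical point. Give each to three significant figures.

t_c ≈ 1.36 d; D_c ≈ 5.08 mg/L; min DO ≈ 2.64 mg/L; x_c ≈ 76.0 km

With k_a/k_d = 3.891 and 1 − D₀(k_a−k_d)/(k_d L₀) = 0.8112,
t_c = ln(3.891 × 0.8112) / (1.14 − 0.293) = ln(3.156) / 0.8470 = 1.149/0.8470 = 1.357 d.
D_c = (k_d/k_a) L₀ e^(−k_d t_c) = (0.293/1.14) × 29.4 × e^(−0.293×1.357) = 0.2570 × 29.4 × 0.6719 = 5.077 mg/L.
Minimum DO = C_s − D_c = 7.72 − 5.077 = 2.643 mg/L.
x_c = v t_c = 0.648 m/s × 1.357 d × 86400 s/d = 75980 m ≈ 76.0 km.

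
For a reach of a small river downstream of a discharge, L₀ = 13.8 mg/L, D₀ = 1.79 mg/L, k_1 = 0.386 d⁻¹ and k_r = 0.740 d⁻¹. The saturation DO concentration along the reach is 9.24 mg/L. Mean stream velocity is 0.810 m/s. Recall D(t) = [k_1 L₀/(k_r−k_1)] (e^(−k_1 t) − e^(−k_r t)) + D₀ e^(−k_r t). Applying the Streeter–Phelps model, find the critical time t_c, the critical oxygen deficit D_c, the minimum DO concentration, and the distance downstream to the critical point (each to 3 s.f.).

At the critical point dD/dt = 0, so k_1 L₀ e^(−k_1 t) = k_r D. Substituting D(t) from the Streeter–Phelps equation and solving for t gives
t_c = ln[(k_r/k_1)(1 − D₀(k_r−k_1)/(k_1 L₀))] / (k_r−k_1).
Here k_r−k_1 = 0.3540 d⁻¹ and 1 − D₀(k_r−k_1)/(k_1 L₀) = 1 − 1.79×0.3540/(0.386×13.8) = 0.8810, so
t_c = ln(1.917 × 0.8810) / 0.3540 = 0.5242 / 0.3540 = 1.481 d.
L(t_c) = L₀ e^(−k_1 t_c) = 13.8 × 0.5647 = 7.792 mg/L, and at the critical point k_r D_c = k_1 L, so D_c = (0.386/0.740) × 7.792 = 4.065 mg/L.
Minimum DO = C_s − D_c = 9.24 − 4.065 = 5.175 mg/L.
x_c = v t_c = 0.810 m/s × 1.481 d × 86400 s/d = 103600 m ≈ 104 km.

t_c ≈ 1.48 d; D_c ≈ 4.06 mg/L; min DO ≈ 5.18 mg/L; x_c ≈ 104 km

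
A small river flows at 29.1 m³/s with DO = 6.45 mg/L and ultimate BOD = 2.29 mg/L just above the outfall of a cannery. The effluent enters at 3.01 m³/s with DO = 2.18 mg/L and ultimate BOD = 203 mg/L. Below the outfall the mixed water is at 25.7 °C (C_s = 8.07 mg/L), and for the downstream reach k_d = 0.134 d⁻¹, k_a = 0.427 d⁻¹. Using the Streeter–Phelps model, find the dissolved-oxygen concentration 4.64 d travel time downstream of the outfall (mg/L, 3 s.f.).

Mixed DO = (29.1×6.45 + 3.01×2.18)/(29.1+3.01) = 194.3/32.11 = 6.050 mg/L.
Mixed L₀ = (29.1×2.29 + 3.01×203)/(32.11) = 677.7/32.11 = 21.10 mg/L.
Initial deficit D₀ = C_s − DO₀ = 8.07 − 6.050 = 2.020 mg/L.
D(4.64) = [0.134×21.10/(0.427−0.134)](e^(−0.134×4.64) − e^(−0.427×4.64)) + 2.020 e^(−0.427×4.64)
= 9.652 × (0.5370 − 0.1379) + 2.020 × 0.1379 = 4.131 mg/L.
DO = 8.07 − 4.131 = 3.939 mg/L.

DO ≈ 3.94 mg/L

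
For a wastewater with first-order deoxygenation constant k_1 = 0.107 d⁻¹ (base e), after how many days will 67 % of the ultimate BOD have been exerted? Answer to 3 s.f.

t ≈ 10.4 d

y/L₀ = 1 − e^(−k_1 t) = 0.67 ⇒ e^(−k_1 t) = 0.330
t = −ln(0.330) / 0.107 = 1.109 / 0.107 = 10.36 d.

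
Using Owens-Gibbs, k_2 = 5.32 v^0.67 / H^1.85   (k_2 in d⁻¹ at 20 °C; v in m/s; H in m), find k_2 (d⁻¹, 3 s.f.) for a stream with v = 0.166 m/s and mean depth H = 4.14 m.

k_2 ≈ 0.115 d⁻¹

k_2 = 5.32 × 0.166^0.67 / 4.14^1.85 = 5.32 × 0.3002 / 13.85 = 0.1153 d⁻¹.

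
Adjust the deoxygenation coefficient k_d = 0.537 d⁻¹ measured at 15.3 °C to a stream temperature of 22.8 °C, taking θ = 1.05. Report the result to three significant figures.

k_d(T₂) = k_d(T₁) · θ^(T₂−T₁) = 0.537 × 1.05^(22.8−15.3)
= 0.537 × 1.05^7.50 = 0.537 × 1.442 = 0.7743 d⁻¹.

k_d ≈ 0.774 d⁻¹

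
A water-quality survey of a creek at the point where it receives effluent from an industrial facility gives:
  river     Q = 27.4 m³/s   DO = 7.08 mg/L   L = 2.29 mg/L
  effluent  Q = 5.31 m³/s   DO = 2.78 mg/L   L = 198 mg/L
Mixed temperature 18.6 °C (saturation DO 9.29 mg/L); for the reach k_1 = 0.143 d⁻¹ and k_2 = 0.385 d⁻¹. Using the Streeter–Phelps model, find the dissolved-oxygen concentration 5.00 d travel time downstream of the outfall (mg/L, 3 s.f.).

DO ≈ 1.96 mg/L

Mixed DO = (27.4×7.08 + 5.31×2.78)/(27.4+5.31) = 208.8/32.71 = 6.382 mg/L.
Mixed L₀ = (27.4×2.29 + 5.31×198)/(32.71) = 1114/32.71 = 34.06 mg/L.
Initial deficit D₀ = C_s − DO₀ = 9.29 − 6.382 = 2.908 mg/L.
D(5.00) = [0.143×34.06/(0.385−0.143)](e^(−0.143×5.00) − e^(−0.385×5.00)) + 2.908 e^(−0.385×5.00)
= 20.13 × (0.4892 − 0.1459) + 2.908 × 0.1459 = 7.334 mg/L.
DO = 9.29 − 7.334 = 1.956 mg/L.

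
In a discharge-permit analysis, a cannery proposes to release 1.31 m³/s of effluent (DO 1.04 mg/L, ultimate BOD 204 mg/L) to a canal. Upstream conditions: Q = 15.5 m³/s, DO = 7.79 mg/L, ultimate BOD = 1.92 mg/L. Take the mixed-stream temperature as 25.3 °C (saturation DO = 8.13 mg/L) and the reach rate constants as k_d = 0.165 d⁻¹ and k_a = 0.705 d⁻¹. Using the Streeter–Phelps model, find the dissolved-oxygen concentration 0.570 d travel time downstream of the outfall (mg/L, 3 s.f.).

DO ≈ 6.25 mg/L

Mixed DO = (15.5×7.79 + 1.31×1.04)/(15.5+1.31) = 122.1/16.81 = 7.264 mg/L.
Mixed L₀ = (15.5×1.92 + 1.31×204)/(16.81) = 297.0/16.81 = 17.67 mg/L.
Initial deficit D₀ = C_s − DO₀ = 8.13 − 7.264 = 0.8660 mg/L.
D(0.570) = [0.165×17.67/(0.705−0.165)](e^(−0.165×0.570) − e^(−0.705×0.570)) + 0.8660 e^(−0.705×0.570)
= 5.399 × (0.9102 − 0.6691) + 0.8660 × 0.6691 = 1.881 mg/L.
DO = 8.13 − 1.881 = 6.249 mg/L.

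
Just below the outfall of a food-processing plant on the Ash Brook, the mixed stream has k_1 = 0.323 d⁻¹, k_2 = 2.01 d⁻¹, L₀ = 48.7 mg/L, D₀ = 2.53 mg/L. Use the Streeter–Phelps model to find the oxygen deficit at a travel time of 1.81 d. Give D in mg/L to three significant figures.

D ≈ 5.02 mg/L

k_1 L₀/(k_2−k_1) = 0.323×48.7/(2.01−0.323) = 15.73/1.687 = 9.324 mg/L.
e^(−k_1 t) = e^(−0.323×1.810) = 0.5573; e^(−k_2 t) = e^(−2.01×1.810) = 0.02630.
D = 9.324 × (0.5573 − 0.02630) + 2.53 × 0.02630 = 4.951 + 0.06654 = 5.018 mg/L.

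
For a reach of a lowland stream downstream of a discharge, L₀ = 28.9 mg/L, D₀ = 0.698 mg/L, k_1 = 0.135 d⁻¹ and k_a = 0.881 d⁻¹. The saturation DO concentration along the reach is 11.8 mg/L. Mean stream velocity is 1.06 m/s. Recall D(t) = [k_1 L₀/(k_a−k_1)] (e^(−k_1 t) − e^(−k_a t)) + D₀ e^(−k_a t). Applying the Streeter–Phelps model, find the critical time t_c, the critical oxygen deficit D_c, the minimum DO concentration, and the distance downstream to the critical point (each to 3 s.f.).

t_c ≈ 2.32 d; D_c ≈ 3.24 mg/L; min DO ≈ 8.56 mg/L; x_c ≈ 213 km

With k_a/k_1 = 6.526 and 1 − D₀(k_a−k_1)/(k_1 L₀) = 0.8665,
t_c = ln(6.526 × 0.8665) / (0.881 − 0.135) = ln(5.655) / 0.7460 = 1.733/0.7460 = 2.322 d.
D_c = (k_1/k_a) L₀ e^(−k_1 t_c) = (0.135/0.881) × 28.9 × e^(−0.135×2.322) = 0.1532 × 28.9 × 0.7309 = 3.237 mg/L.
Minimum DO = C_s − D_c = 11.8 − 3.237 = 8.563 mg/L.
x_c = v t_c = 1.06 m/s × 2.322 d × 86400 s/d = 212700 m ≈ 213 km.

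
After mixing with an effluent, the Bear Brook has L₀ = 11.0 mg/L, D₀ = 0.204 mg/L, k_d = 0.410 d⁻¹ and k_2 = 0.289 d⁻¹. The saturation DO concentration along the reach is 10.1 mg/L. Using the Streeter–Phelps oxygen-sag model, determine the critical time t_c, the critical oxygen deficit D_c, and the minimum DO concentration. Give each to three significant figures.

t_c ≈ 2.85 d; D_c ≈ 4.86 mg/L; min DO ≈ 5.24 mg/L

With k_2/k_d = 0.7049 and 1 − D₀(k_2−k_d)/(k_d L₀) = 1.005,
t_c = ln(0.7049 × 1.005) / (0.289 − 0.410) = ln(0.7087) / -0.1210 = -0.3443/-0.1210 = 2.845 d.
L(t_c) = L₀ e^(−k_d t_c) = 11.0 × 0.3114 = 3.426 mg/L, and at the critical point k_2 D_c = k_d L, so D_c = (0.410/0.289) × 3.426 = 4.860 mg/L.
Minimum DO = C_s − D_c = 10.1 − 4.860 = 5.240 mg/L.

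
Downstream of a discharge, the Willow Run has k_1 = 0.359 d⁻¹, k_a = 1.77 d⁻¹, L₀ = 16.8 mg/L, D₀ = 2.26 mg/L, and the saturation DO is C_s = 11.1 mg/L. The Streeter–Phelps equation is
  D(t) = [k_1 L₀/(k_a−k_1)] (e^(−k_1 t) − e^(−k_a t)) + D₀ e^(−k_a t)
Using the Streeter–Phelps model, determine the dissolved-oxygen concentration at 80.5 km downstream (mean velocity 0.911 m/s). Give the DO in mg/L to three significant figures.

DO ≈ 8.47 mg/L

Travel time t = x/v = 80.5 km / (0.911 m/s) = 80500 m / 0.911 m/s = 88360 s = 1.023 d.
k_1 L₀/(k_a−k_1) = 0.359×16.8/(1.77−0.359) = 6.031/1.411 = 4.274 mg/L.
e^(−k_1 t) = e^(−0.359×1.023) = 0.6927; e^(−k_a t) = e^(−1.77×1.023) = 0.1636.
D = 4.274 × (0.6927 − 0.1636) + 2.26 × 0.1636 = 2.262 + 0.3698 = 2.631 mg/L.
DO = C_s − D = 11.1 − 2.631 = 8.469 mg/L.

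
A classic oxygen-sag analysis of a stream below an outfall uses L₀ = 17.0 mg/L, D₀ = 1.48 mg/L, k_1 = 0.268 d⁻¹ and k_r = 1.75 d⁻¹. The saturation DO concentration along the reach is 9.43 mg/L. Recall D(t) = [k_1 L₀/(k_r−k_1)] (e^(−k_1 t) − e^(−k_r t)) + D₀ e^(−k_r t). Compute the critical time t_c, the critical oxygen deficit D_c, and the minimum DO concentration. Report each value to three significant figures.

t_c = [1/(k_r−k_1)] ln[(k_r/k_1)(1 − D₀(k_r−k_1)/(k_1 L₀))]
= [1/(1.75−0.268)] ln[(1.75/0.268)(1 − 1.48×1.482/(0.268×17.0))]
= (1/1.482) ln[6.530 × 0.5186] = 0.6748 × ln(3.386) = 0.6748 × 1.220 = 0.8230 d.
L(t_c) = L₀ e^(−k_1 t_c) = 17.0 × 0.8021 = 13.64 mg/L, and at the critical point k_r D_c = k_1 L, so D_c = (0.268/1.75) × 13.64 = 2.088 mg/L.
Minimum DO = C_s − D_c = 9.43 − 2.088 = 7.342 mg/L.

t_c ≈ 0.823 d; D_c ≈ 2.09 mg/L; min DO ≈ 7.34 mg/L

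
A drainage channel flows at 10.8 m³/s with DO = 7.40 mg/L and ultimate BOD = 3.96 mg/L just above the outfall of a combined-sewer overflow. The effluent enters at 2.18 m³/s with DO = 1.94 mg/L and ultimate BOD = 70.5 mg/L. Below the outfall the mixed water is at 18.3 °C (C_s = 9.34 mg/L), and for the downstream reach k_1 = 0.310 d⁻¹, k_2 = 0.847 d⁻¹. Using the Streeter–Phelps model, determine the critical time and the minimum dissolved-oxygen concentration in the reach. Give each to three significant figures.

t_c ≈ 1.13 d; minimum DO ≈ 5.44 mg/L

Mixed DO = (10.8×7.40 + 2.18×1.94)/(10.8+2.18) = 84.15/12.98 = 6.483 mg/L.
Mixed L₀ = (10.8×3.96 + 2.18×70.5)/(12.98) = 196.5/12.98 = 15.14 mg/L.
Initial deficit D₀ = C_s − DO₀ = 9.34 − 6.483 = 2.857 mg/L.
t_c = (1/0.5370) ln[(0.847/0.310)(1 − 2.857×0.5370/(0.310×15.14))] = 1.862 × ln(1.839) = 1.134 d.
D_c = (0.310/0.847) × 15.14 × e^(−0.310×1.134) = 0.3660 × 15.14 × 0.7035 = 3.897 mg/L.
Minimum DO = 9.34 − 3.897 = 5.443 mg/L.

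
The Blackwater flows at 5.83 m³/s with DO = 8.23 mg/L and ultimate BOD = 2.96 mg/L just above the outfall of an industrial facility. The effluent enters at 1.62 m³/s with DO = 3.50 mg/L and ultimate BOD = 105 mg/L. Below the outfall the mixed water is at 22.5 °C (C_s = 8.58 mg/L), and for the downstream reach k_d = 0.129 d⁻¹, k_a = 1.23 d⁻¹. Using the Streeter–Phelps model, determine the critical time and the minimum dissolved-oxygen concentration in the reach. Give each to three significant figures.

Mixed DO = (5.83×8.23 + 1.62×3.50)/(5.83+1.62) = 53.65/7.450 = 7.201 mg/L.
Mixed L₀ = (5.83×2.96 + 1.62×105)/(7.450) = 187.4/7.450 = 25.15 mg/L.
Initial deficit D₀ = C_s − DO₀ = 8.58 − 7.201 = 1.379 mg/L.
t_c = (1/1.101) ln[(1.23/0.129)(1 − 1.379×1.101/(0.129×25.15))] = 0.9083 × ln(5.074) = 1.475 d.
D_c = (0.129/1.23) × 25.15 × e^(−0.129×1.475) = 0.1049 × 25.15 × 0.8267 = 2.180 mg/L.
Minimum DO = 8.58 − 2.180 = 6.400 mg/L.

t_c ≈ 1.48 d; minimum DO ≈ 6.40 mg/L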